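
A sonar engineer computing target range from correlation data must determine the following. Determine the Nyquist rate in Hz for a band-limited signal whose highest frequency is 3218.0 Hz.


The Nyquist rate is twice the maximum frequency component.
fs_min = 2 * fmax
      = 2 * 3218.0
      = 6436.0 Hz

6436.0


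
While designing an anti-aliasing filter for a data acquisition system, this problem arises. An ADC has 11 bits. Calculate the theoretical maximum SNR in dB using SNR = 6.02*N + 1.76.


Theoretical SNR for a full-scale sinusoid:
SNR = 6.02 * N + 1.76
    = 6.02 * 11 + 1.76
    = 66.22 + 1.76
    = 67.98 dB

67.98 dB


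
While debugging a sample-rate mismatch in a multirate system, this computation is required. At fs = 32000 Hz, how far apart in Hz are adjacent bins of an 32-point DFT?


DFT frequency resolution:
df = fs / N
   = 32000 / 32
   = 1000.0 Hz

1000.0 Hz


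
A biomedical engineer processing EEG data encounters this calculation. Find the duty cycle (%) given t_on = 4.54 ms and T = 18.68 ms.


Duty cycle as a percentage:
DC = (t_on / T) * 100
   = (4.54 / 18.68) * 100
   = 0.243041 * 100
   = 24.3 %

24.3 %


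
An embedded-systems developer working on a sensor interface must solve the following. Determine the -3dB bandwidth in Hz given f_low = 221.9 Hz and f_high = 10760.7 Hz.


Bandwidth is the difference of -3dB frequencies:
BW = f_high - f_low
   = 10760.7 - 221.9
   = 10538.8 Hz

10538.8 Hz


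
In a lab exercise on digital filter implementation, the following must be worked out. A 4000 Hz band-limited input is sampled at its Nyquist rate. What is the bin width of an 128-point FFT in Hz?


Step 1 — Nyquist sampling rate:
fs = 2 * fmax = 2 * 4000 = 8000 Hz

Step 2 — DFT bin spacing:
df = fs / N = 8000 / 128 = 62.5 Hz

62.5 Hz


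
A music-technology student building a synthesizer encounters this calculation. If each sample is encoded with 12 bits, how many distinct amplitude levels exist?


Number of quantization levels = 2^N
= 2^12
= 4096

4096


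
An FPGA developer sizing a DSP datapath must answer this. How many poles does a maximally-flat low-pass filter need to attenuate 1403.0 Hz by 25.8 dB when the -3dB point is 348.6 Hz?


Butterworth filter order formula:
n = log10(10^(A/10) - 1) / (2 * log10(f_stop/f_pass))
10^(25.8/10) - 1 = 379.1894
f_stop/f_pass = 1403.0 / 348.6 = 4.0247
n = 2.1322 -> ceil = 3

3


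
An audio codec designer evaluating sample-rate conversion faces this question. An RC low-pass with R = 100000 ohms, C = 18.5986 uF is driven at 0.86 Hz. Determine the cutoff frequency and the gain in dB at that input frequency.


Step 1 — cutoff frequency:
fc = 1 / (2*pi*R*C)
C = 18.5986 uF = 1.85986e-05 F
fc = 1 / (2*pi*100000*1.85986e-05)
   = 0.0855736 Hz

Step 2 — magnitude at f = 0.86 Hz:
|H(f)| = 1 / sqrt(1 + (f/fc)^2)
f/fc = 0.86 / 0.0855736 = 10.049828
|H| = 1 / sqrt(1 + 100.999043) = 0.0990152
|H|_dB = 20*log10(0.0990152) = -20.09 dB

fc = 0.0855736 Hz; |H(0.86 Hz)| = -20.09 dB


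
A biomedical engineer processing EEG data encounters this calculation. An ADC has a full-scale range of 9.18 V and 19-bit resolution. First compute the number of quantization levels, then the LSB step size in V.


Step 1 — number of quantization levels:
L = 2^N = 2^19 = 524288

Step 2 — LSB step size:
delta = Vfs / L
      = 9.18 / 524288
      = 1.751e-05 V

Levels = 524288; step size = 1.751e-05 V


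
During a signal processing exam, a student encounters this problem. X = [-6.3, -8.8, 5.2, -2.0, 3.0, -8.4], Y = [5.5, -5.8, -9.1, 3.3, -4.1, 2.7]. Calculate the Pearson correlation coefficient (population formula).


Pearson correlation coefficient (population):
r = cov(X,Y) / (std(X) * std(Y))
Mean X = -2.8833, Mean Y = -1.25
Cov(X,Y) = -15.689167
Std(X) = 5.444391, Std(Y) = 5.359027
r = -0.5377

-0.5377


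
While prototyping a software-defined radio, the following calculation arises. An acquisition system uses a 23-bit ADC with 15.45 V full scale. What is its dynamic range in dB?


Dynamic range from full-scale to LSB:
V_min = V_max / 2^bits = 15.45 / 2^23
DR = 20 * log10(V_max / V_min)
   = 20 * log10(2^23)
   = 20 * 23 * log10(2)
   = 138.47 dB

138.47 dB


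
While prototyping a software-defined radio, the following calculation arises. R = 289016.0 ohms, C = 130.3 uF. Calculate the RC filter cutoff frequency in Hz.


Cutoff frequency of a first-order RC filter:
fc = 1 / (2 * pi * R * C)
C = 130.3 uF = 0.0001303 F
fc = 1 / (2 * pi * 289016.0 * 0.0001303)
   = 1 / 236.6171233416
   = 0.004226 Hz

0.004226 Hz


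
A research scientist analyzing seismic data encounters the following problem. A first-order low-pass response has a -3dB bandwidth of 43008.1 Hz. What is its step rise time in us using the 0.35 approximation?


Rise time from bandwidth relationship:
tr = 0.35 / BW
   = 0.35 / 43008.1
   = 8.138001911e-06 s
   = 8.138 us

8.138 us


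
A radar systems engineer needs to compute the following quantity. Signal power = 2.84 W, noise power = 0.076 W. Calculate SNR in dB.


SNR in decibels:
SNR = 10 * log10(Ps / Pn)
    = 10 * log10(2.84 / 0.076)
    = 10 * log10(37.3684)
    = 10 * 1.5725
    = 15.73 dB

15.73 dB


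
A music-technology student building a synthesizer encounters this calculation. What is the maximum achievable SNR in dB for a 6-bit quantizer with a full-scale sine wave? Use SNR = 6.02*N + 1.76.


Theoretical SNR for a full-scale sinusoid:
SNR = 6.02 * N + 1.76
    = 6.02 * 6 + 1.76
    = 36.12 + 1.76
    = 37.88 dB

37.88 dB


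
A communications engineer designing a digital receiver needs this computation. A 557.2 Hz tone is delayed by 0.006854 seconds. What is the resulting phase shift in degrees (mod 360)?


Phase shift from frequency and time delay:
phi = 360 * f * t_delay
    = 360 * 557.2 * 0.006854
    = 1374.86 degrees
    mod 360 = 294.86 degrees

294.86 degrees


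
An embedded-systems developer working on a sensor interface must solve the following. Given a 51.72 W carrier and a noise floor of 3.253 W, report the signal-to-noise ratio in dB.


SNR in decibels:
SNR = 10 * log10(Ps / Pn)
    = 10 * log10(51.72 / 3.253)
    = 10 * log10(15.8992)
    = 10 * 1.2014
    = 12.01 dB

12.01 dB


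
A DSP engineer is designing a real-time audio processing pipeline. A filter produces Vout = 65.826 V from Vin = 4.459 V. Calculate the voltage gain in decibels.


Voltage gain in dB:
G = 20 * log10(Vout / Vin)
  = 20 * log10(65.826 / 4.459)
  = 20 * log10(14.762503)
  = 20 * 1.16916
  = 23.38 dB

23.38 dB


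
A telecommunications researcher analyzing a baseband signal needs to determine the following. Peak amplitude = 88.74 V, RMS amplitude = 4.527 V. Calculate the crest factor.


Crest factor is the ratio of peak to RMS:
CF = V_peak / V_rms
   = 88.74 / 4.527
   = 19.6024

19.6024


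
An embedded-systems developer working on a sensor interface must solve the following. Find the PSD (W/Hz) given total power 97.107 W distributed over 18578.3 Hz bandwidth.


Power spectral density:
PSD = P / BW
    = 97.107 / 18578.3
    = 0.0052269 W/Hz

0.0052269 W/Hz


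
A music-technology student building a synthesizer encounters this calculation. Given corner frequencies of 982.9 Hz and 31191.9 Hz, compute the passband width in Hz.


Bandwidth is the difference of -3dB frequencies:
BW = f_high - f_low
   = 31191.9 - 982.9
   = 30209.0 Hz

30209.0 Hz


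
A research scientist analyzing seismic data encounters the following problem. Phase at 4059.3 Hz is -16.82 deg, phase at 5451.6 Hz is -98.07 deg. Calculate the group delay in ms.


Group delay from phase difference:
tau = -d(phi)/d(omega)
d(phi) = -81.25 deg = -1.41808 rad
d(omega) = 2*pi*(5451.6 - 4059.3) = 8748.0789 rad/s
tau = -(-1.41808) / 8748.0789
    = 0.1621 ms

0.1621 ms


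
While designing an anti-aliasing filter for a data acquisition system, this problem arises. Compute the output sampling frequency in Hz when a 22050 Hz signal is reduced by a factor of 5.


Decimation reduces the sample rate:
fs_out = fs_in / M
       = 22050 / 5
       = 4410.0 Hz

4410.0 Hz


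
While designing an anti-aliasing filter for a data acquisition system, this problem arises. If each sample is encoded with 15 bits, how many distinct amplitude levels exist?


Number of quantization levels = 2^N
= 2^15
= 32768

32768


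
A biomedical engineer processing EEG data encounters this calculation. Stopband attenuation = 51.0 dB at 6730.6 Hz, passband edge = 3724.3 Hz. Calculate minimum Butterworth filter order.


Butterworth filter order formula:
n = log10(10^(A/10) - 1) / (2 * log10(f_stop/f_pass))
10^(51.0/10) - 1 = 125891.5412
f_stop/f_pass = 6730.6 / 3724.3 = 1.8072
n = 9.9218 -> ceil = 10

10


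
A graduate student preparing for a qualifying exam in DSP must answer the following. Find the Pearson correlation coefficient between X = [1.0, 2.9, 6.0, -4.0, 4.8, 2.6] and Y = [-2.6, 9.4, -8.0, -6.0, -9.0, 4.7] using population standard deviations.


Pearson correlation coefficient (population):
r = cov(X,Y) / (std(X) * std(Y))
Mean X = 2.2167, Mean Y = -1.9167
Cov(X,Y) = -0.804722
Std(X) = 3.2075, Std(Y) = 6.784398
r = -0.037

-0.037


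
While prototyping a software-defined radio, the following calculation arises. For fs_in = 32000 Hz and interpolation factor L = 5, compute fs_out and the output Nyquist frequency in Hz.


Step 1 — output sample rate after interpolation by L:
fs_out = L * fs_in = 5 * 32000 = 160000 Hz

Step 2 — Nyquist frequency of the output stream:
f_Nyq = fs_out / 2 = 160000 / 2 = 80000.0 Hz

fs_out = 160000 Hz; f_Nyquist = 80000.0 Hz


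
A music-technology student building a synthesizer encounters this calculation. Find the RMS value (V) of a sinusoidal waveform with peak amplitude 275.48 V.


RMS voltage for a sinusoidal waveform:
V_rms = V_peak / sqrt(2)
      = 275.48 / 1.414214
      = 194.794 V

194.794 V


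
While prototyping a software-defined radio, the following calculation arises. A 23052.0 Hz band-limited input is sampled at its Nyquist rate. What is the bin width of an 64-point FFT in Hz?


Step 1 — Nyquist sampling rate:
fs = 2 * fmax = 2 * 23052.0 = 46104.0 Hz

Step 2 — DFT bin spacing:
df = fs / N = 46104.0 / 64 = 720.375 Hz

720.375 Hz


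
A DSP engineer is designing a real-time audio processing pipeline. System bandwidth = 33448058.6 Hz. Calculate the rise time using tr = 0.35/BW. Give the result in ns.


Rise time from bandwidth relationship:
tr = 0.35 / BW
   = 0.35 / 33448058.6
   = 1.046398549e-08 s
   = 10.464 ns

10.464 ns


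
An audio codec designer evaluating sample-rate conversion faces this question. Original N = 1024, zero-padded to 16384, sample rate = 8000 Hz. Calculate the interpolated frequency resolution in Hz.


Frequency resolution after zero-padding:
N_padded = 1024 * 16 = 16384
df = fs / N_padded
   = 8000 / 16384
   = 0.4883 Hz

0.4883 Hz


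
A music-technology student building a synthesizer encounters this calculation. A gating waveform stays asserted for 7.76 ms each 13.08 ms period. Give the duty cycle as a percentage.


Duty cycle as a percentage:
DC = (t_on / T) * 100
   = (7.76 / 13.08) * 100
   = 0.593272 * 100
   = 59.33 %

59.33 %


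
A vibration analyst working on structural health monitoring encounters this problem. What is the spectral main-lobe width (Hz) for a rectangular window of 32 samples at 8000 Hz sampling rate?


Main lobe width for a rectangular window:
Width = 2 * fs / N
      = 2 * 8000 / 32
      = 16000 / 32
      = 500.0 Hz

500.0 Hz


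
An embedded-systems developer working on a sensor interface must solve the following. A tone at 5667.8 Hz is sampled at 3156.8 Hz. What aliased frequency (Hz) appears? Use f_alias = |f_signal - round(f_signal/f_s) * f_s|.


Compute the nearest integer multiple of fs to the signal:
n = round(5667.8 / 3156.8) = 2
f_alias = |5667.8 - 2 * 3156.8|
        = |5667.8 - 6313.6|
        = 645.8 Hz

645.8


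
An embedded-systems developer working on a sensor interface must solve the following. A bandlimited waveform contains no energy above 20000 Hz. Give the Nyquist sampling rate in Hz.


The Nyquist rate is twice the maximum frequency component.
fs_min = 2 * fmax
      = 2 * 20000
      = 40000 Hz

40000


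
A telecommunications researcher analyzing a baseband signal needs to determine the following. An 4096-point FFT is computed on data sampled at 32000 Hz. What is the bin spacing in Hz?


DFT frequency resolution:
df = fs / N
   = 32000 / 4096
   = 7.8125 Hz

7.8125 Hz


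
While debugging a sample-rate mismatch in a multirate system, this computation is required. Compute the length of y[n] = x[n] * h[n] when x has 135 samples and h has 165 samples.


Linear convolution output length:
L = N + M - 1
  = 135 + 165 - 1
  = 299 samples

299


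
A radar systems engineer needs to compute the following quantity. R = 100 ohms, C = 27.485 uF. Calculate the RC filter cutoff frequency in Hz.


Cutoff frequency of a first-order RC filter:
fc = 1 / (2 * pi * R * C)
C = 27.485 uF = 2.7485e-05 F
fc = 1 / (2 * pi * 100 * 2.7485e-05)
   = 1 / 0.017269334816783
   = 57.90611 Hz

57.90611 Hz


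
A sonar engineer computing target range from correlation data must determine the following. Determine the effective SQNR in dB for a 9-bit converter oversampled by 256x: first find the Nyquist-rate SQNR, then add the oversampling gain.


Step 1 — baseline SQNR at Nyquist:
SQNR_base = 6.02*N + 1.76
          = 6.02*9 + 1.76
          = 55.94 dB

Step 2 — oversampling processing gain:
G = 10*log10(OSR) = 10*log10(256) = 24.08 dB

Step 3 — total:
SQNR_total = 55.94 + 24.08 = 80.02 dB

Base SQNR = 55.94 dB; oversampled SQNR = 80.02 dB


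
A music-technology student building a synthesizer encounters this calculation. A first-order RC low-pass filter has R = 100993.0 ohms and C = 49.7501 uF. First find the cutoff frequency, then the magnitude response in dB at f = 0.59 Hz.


Step 1 — cutoff frequency:
fc = 1 / (2*pi*R*C)
C = 49.7501 uF = 4.97501e-05 F
fc = 1 / (2*pi*100993.0*4.97501e-05)
   = 0.0316763 Hz

Step 2 — magnitude at f = 0.59 Hz:
|H(f)| = 1 / sqrt(1 + (f/fc)^2)
f/fc = 0.59 / 0.0316763 = 18.625913
|H| = 1 / sqrt(1 + 346.924635) = 0.0536114
|H|_dB = 20*log10(0.0536114) = -25.41 dB

fc = 0.0316763 Hz; |H(0.59 Hz)| = -25.41 dB


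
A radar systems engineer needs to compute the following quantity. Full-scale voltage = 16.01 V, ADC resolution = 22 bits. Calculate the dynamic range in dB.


Dynamic range from full-scale to LSB:
V_min = V_max / 2^bits = 16.01 / 2^22
DR = 20 * log10(V_max / V_min)
   = 20 * log10(2^22)
   = 20 * 22 * log10(2)
   = 132.45 dB

132.45 dB


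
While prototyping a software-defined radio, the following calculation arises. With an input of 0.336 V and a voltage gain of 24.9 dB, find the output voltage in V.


Output voltage from dB gain:
V_out = V_in * 10^(gain_dB / 20)
      = 0.336 * 10^(24.9 / 20)
      = 0.336 * 17.579236
      = 5.9066 V

5.9066 V


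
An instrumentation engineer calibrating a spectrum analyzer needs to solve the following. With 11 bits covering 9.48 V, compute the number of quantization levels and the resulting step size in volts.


Step 1 — number of quantization levels:
L = 2^N = 2^11 = 2048

Step 2 — LSB step size:
delta = Vfs / L
      = 9.48 / 2048
      = 0.00462891 V

Levels = 2048; step size = 0.00462891 V


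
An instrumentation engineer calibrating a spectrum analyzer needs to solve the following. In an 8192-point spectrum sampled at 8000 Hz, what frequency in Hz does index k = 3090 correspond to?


Frequency of DFT bin k:
f_k = k * fs / N
    = 3090 * 8000 / 8192
    = 24720000 / 8192
    = 3017.578 Hz

3017.578 Hz


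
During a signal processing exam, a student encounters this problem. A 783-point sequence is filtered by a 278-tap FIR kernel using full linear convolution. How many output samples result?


Linear convolution output length:
L = N + M - 1
  = 783 + 278 - 1
  = 1060 samples

1060


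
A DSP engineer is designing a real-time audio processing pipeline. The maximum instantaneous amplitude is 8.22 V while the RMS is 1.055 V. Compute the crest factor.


Crest factor is the ratio of peak to RMS:
CF = V_peak / V_rms
   = 8.22 / 1.055
   = 7.7915

7.7915


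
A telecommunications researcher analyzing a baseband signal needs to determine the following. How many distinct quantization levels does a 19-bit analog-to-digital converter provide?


Number of quantization levels = 2^N
= 2^19
= 524288

524288


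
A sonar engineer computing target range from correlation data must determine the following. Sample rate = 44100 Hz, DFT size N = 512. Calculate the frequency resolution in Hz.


DFT frequency resolution:
df = fs / N
   = 44100 / 512
   = 86.1328 Hz

86.1328 Hz


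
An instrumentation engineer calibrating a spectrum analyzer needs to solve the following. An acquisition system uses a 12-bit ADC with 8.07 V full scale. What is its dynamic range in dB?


Dynamic range from full-scale to LSB:
V_min = V_max / 2^bits = 8.07 / 2^12
DR = 20 * log10(V_max / V_min)
   = 20 * log10(2^12)
   = 20 * 12 * log10(2)
   = 72.25 dB

72.25 dB


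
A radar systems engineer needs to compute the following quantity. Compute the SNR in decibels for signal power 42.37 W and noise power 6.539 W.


SNR in decibels:
SNR = 10 * log10(Ps / Pn)
    = 10 * log10(42.37 / 6.539)
    = 10 * log10(6.4796)
    = 10 * 0.8115
    = 8.12 dB

8.12 dB


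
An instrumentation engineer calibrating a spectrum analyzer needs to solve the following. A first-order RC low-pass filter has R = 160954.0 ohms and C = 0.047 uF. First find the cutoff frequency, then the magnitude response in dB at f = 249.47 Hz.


Step 1 — cutoff frequency:
fc = 1 / (2*pi*R*C)
C = 0.047 uF = 4.7e-08 F
fc = 1 / (2*pi*160954.0*4.7e-08)
   = 21.0388 Hz

Step 2 — magnitude at f = 249.47 Hz:
|H(f)| = 1 / sqrt(1 + (f/fc)^2)
f/fc = 249.47 / 21.0388 = 11.857615
|H| = 1 / sqrt(1 + 140.603033) = 0.0840357
|H|_dB = 20*log10(0.0840357) = -21.51 dB

fc = 21.0388 Hz; |H(249.47 Hz)| = -21.51 dB


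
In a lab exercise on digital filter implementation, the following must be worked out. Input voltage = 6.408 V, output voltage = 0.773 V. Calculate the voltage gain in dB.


Voltage gain in dB:
G = 20 * log10(Vout / Vin)
  = 20 * log10(0.773 / 6.408)
  = 20 * log10(0.12063)
  = 20 * -0.918543
  = -18.37 dB

-18.37 dB


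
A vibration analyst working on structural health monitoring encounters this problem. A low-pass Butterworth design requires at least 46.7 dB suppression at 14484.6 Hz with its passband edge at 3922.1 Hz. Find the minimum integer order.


Butterworth filter order formula:
n = log10(10^(A/10) - 1) / (2 * log10(f_stop/f_pass))
10^(46.7/10) - 1 = 46772.5141
f_stop/f_pass = 14484.6 / 3922.1 = 3.6931
n = 4.1153 -> ceil = 5

5


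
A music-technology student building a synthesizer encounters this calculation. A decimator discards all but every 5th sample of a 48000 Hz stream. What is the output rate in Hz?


Decimation reduces the sample rate:
fs_out = fs_in / M
       = 48000 / 5
       = 9600.0 Hz

9600.0 Hz


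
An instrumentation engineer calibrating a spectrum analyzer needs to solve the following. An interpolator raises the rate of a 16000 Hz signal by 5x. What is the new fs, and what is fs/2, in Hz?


Step 1 — output sample rate after interpolation by L:
fs_out = L * fs_in = 5 * 16000 = 80000 Hz

Step 2 — Nyquist frequency of the output stream:
f_Nyq = fs_out / 2 = 80000 / 2 = 40000.0 Hz

fs_out = 80000 Hz; f_Nyquist = 40000.0 Hz


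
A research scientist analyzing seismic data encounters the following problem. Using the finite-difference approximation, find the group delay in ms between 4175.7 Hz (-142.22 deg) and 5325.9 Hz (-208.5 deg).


Group delay from phase difference:
tau = -d(phi)/d(omega)
d(phi) = -66.28 deg = -1.156804 rad
d(omega) = 2*pi*(5325.9 - 4175.7) = 7226.9197 rad/s
tau = -(-1.156804) / 7226.9197
    = 0.1601 ms

0.1601 ms


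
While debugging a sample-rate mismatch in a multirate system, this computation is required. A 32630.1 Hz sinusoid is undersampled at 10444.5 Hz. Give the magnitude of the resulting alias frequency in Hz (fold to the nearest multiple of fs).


Compute the nearest integer multiple of fs to the signal:
n = round(32630.1 / 10444.5) = 3
f_alias = |32630.1 - 3 * 10444.5|
        = |32630.1 - 31333.5|
        = 1296.6 Hz

1296.6


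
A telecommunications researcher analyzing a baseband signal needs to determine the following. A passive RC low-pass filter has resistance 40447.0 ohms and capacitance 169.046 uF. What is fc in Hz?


Cutoff frequency of a first-order RC filter:
fc = 1 / (2 * pi * R * C)
C = 169.046 uF = 0.000169046 F
fc = 1 / (2 * pi * 40447.0 * 0.000169046)
   = 1 / 42.960673600016
   = 0.023277 Hz

0.023277 Hz


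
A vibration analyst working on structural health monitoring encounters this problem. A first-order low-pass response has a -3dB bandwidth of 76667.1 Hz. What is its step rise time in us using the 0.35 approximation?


Rise time from bandwidth relationship:
tr = 0.35 / BW
   = 0.35 / 76667.1
   = 4.565191588e-06 s
   = 4.5652 us

4.5652 us


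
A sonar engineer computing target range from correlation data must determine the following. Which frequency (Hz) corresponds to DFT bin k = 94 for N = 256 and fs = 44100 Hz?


Frequency of DFT bin k:
f_k = k * fs / N
    = 94 * 44100 / 256
    = 4145400 / 256
    = 16192.969 Hz

16192.969 Hz


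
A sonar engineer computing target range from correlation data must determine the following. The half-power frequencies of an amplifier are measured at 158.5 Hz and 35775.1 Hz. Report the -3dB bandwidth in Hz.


Bandwidth is the difference of -3dB frequencies:
BW = f_high - f_low
   = 35775.1 - 158.5
   = 35616.6 Hz

35616.6 Hz


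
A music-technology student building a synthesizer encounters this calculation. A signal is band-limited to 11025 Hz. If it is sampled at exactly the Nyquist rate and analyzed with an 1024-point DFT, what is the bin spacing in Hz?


Step 1 — Nyquist sampling rate:
fs = 2 * fmax = 2 * 11025 = 22050 Hz

Step 2 — DFT bin spacing:
df = fs / N = 22050 / 1024 = 21.5332 Hz

21.5332 Hz


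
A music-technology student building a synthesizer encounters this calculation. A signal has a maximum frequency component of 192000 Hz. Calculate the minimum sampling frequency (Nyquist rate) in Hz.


The Nyquist rate is twice the maximum frequency component.
fs_min = 2 * fmax
      = 2 * 192000
      = 384000 Hz

384000


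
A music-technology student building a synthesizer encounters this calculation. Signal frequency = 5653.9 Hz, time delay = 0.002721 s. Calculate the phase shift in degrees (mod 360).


Phase shift from frequency and time delay:
phi = 360 * f * t_delay
    = 360 * 5653.9 * 0.002721
    = 5538.33 degrees
    mod 360 = 138.33 degrees

138.33 degrees


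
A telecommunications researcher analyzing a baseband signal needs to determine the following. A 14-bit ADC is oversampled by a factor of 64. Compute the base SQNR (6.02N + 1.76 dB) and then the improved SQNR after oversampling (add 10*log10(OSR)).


Step 1 — baseline SQNR at Nyquist:
SQNR_base = 6.02*N + 1.76
          = 6.02*14 + 1.76
          = 86.04 dB

Step 2 — oversampling processing gain:
G = 10*log10(OSR) = 10*log10(64) = 18.06 dB

Step 3 — total:
SQNR_total = 86.04 + 18.06 = 104.1 dB

Base SQNR = 86.04 dB; oversampled SQNR = 104.1 dB


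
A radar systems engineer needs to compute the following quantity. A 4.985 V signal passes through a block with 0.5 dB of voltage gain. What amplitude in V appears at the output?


Output voltage from dB gain:
V_out = V_in * 10^(gain_dB / 20)
      = 4.985 * 10^(0.5 / 20)
      = 4.985 * 1.059254
      = 5.2804 V

5.2804 V


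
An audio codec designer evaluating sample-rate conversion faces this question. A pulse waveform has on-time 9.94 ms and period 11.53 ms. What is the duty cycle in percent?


Duty cycle as a percentage:
DC = (t_on / T) * 100
   = (9.94 / 11.53) * 100
   = 0.862099 * 100
   = 86.21 %

86.21 %


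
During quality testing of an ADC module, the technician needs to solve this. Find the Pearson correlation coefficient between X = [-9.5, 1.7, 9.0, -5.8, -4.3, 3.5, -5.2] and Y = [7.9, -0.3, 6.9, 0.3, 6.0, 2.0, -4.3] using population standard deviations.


Pearson correlation coefficient (population):
r = cov(X,Y) / (std(X) * std(Y))
Mean X = -1.5143, Mean Y = 2.6429
Cov(X,Y) = 2.339184
Std(X) = 5.970266, Std(Y) = 4.136892
r = 0.0947

0.0947


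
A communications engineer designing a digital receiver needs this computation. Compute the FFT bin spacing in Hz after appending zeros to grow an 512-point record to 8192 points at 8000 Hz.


Frequency resolution after zero-padding:
N_padded = 512 * 16 = 8192
df = fs / N_padded
   = 8000 / 8192
   = 0.9766 Hz

0.9766 Hz


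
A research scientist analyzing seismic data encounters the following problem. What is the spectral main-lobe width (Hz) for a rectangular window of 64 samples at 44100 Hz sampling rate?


Main lobe width for a rectangular window:
Width = 2 * fs / N
      = 2 * 44100 / 64
      = 88200 / 64
      = 1378.125 Hz

1378.125 Hz


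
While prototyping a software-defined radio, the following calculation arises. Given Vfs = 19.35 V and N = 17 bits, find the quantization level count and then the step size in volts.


Step 1 — number of quantization levels:
L = 2^N = 2^17 = 131072

Step 2 — LSB step size:
delta = Vfs / L
      = 19.35 / 131072
      = 0.00014763 V

Levels = 131072; step size = 0.00014763 V


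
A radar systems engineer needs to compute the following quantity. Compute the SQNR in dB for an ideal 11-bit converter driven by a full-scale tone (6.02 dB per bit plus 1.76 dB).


Theoretical SNR for a full-scale sinusoid:
SNR = 6.02 * N + 1.76
    = 6.02 * 11 + 1.76
    = 66.22 + 1.76
    = 67.98 dB

67.98 dB


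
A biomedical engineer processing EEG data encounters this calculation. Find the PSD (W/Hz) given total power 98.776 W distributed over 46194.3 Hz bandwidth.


Power spectral density:
PSD = P / BW
    = 98.776 / 46194.3
    = 0.00213827 W/Hz

0.00213827 W/Hz


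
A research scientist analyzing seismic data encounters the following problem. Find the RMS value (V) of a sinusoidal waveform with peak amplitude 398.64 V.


RMS voltage for a sinusoidal waveform:
V_rms = V_peak / sqrt(2)
      = 398.64 / 1.414214
      = 281.881 V

281.881 V


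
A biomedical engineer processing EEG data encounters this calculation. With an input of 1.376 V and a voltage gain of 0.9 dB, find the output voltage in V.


Output voltage from dB gain:
V_out = V_in * 10^(gain_dB / 20)
      = 1.376 * 10^(0.9 / 20)
      = 1.376 * 1.109175
      = 1.5262 V

1.5262 V


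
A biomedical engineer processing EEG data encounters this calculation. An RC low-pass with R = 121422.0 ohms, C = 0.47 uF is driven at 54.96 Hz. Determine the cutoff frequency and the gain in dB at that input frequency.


Step 1 — cutoff frequency:
fc = 1 / (2*pi*R*C)
C = 0.47 uF = 4.7e-07 F
fc = 1 / (2*pi*121422.0*4.7e-07)
   = 2.78885 Hz

Step 2 — magnitude at f = 54.96 Hz:
|H(f)| = 1 / sqrt(1 + (f/fc)^2)
f/fc = 54.96 / 2.78885 = 19.707048
|H| = 1 / sqrt(1 + 388.367741) = 0.0506781
|H|_dB = 20*log10(0.0506781) = -25.9 dB

fc = 2.78885 Hz; |H(54.96 Hz)| = -25.9 dB


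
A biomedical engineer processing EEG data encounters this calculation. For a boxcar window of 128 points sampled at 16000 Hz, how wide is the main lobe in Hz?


Main lobe width for a rectangular window:
Width = 2 * fs / N
      = 2 * 16000 / 128
      = 32000 / 128
      = 250.0 Hz

250.0 Hz


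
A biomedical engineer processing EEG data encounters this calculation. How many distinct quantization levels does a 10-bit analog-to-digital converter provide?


Number of quantization levels = 2^N
= 2^10
= 1024

1024


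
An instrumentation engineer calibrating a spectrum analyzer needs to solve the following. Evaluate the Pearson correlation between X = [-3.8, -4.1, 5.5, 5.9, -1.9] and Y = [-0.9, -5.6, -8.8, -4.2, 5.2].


Pearson correlation coefficient (population):
r = cov(X,Y) / (std(X) * std(Y))
Mean X = 0.32, Mean Y = -2.86
Cov(X,Y) = -10.4208
Std(X) = 4.458879, Std(Y) = 4.762184
r = -0.4908

-0.4908


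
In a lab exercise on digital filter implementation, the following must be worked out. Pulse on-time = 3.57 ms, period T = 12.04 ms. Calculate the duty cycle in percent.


Duty cycle as a percentage:
DC = (t_on / T) * 100
   = (3.57 / 12.04) * 100
   = 0.296512 * 100
   = 29.65 %

29.65 %


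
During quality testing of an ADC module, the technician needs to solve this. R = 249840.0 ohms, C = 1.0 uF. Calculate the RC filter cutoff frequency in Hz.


Cutoff frequency of a first-order RC filter:
fc = 1 / (2 * pi * R * C)
C = 1.0 uF = 1e-06 F
fc = 1 / (2 * pi * 249840.0 * 1e-06)
   = 1 / 1.5697910171457
   = 0.637027 Hz

0.637027 Hz


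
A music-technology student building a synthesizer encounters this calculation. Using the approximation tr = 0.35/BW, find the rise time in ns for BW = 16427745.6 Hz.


Rise time from bandwidth relationship:
tr = 0.35 / BW
   = 0.35 / 16427745.6
   = 2.13054188e-08 s
   = 21.3054 ns

21.3054 ns


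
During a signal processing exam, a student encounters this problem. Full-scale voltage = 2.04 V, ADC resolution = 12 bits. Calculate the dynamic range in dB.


Dynamic range from full-scale to LSB:
V_min = V_max / 2^bits = 2.04 / 2^12
DR = 20 * log10(V_max / V_min)
   = 20 * log10(2^12)
   = 20 * 12 * log10(2)
   = 72.25 dB

72.25 dB


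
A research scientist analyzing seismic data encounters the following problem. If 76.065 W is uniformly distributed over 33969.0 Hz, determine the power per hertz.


Power spectral density:
PSD = P / BW
    = 76.065 / 33969.0
    = 0.00223925 W/Hz

0.00223925 W/Hz


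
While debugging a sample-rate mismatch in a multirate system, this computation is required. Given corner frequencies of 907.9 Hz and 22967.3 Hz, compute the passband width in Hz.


Bandwidth is the difference of -3dB frequencies:
BW = f_high - f_low
   = 22967.3 - 907.9
   = 22059.4 Hz

22059.4 Hz


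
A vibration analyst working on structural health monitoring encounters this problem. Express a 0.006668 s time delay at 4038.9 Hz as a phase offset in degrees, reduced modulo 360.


Phase shift from frequency and time delay:
phi = 360 * f * t_delay
    = 360 * 4038.9 * 0.006668
    = 9695.3 degrees
    mod 360 = 335.3 degrees

335.3 degrees


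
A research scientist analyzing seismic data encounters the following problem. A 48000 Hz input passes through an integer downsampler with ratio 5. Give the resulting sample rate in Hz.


Decimation reduces the sample rate:
fs_out = fs_in / M
       = 48000 / 5
       = 9600.0 Hz

9600.0 Hz


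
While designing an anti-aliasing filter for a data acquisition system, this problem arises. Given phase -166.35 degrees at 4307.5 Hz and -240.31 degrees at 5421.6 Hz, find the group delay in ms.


Group delay from phase difference:
tau = -d(phi)/d(omega)
d(phi) = -73.96 deg = -1.290846 rad
d(omega) = 2*pi*(5421.6 - 4307.5) = 7000.0968 rad/s
tau = -(-1.290846) / 7000.0968
    = 0.1844 ms

0.1844 ms


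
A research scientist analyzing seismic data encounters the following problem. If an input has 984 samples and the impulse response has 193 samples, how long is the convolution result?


Linear convolution output length:
L = N + M - 1
  = 984 + 193 - 1
  = 1176 samples

1176


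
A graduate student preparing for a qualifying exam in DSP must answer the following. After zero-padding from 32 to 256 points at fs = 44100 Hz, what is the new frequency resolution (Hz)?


Frequency resolution after zero-padding:
N_padded = 32 * 8 = 256
df = fs / N_padded
   = 44100 / 256
   = 172.2656 Hz

172.2656 Hz


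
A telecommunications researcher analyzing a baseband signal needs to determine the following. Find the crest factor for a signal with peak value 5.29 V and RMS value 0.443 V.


Crest factor is the ratio of peak to RMS:
CF = V_peak / V_rms
   = 5.29 / 0.443
   = 11.9413

11.9413


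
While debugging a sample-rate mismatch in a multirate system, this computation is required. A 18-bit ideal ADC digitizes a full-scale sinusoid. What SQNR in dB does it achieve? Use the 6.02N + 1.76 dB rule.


Theoretical SNR for a full-scale sinusoid:
SNR = 6.02 * N + 1.76
    = 6.02 * 18 + 1.76
    = 108.36 + 1.76
    = 110.12 dB

110.12 dB


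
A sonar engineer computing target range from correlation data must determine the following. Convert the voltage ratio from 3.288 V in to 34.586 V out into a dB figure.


Voltage gain in dB:
G = 20 * log10(Vout / Vin)
  = 20 * log10(34.586 / 3.288)
  = 20 * log10(10.518856)
  = 20 * 1.021969
  = 20.44 dB

20.44 dB


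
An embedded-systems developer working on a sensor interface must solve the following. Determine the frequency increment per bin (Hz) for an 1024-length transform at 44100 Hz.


DFT frequency resolution:
df = fs / N
   = 44100 / 1024
   = 43.0664 Hz

43.0664 Hz


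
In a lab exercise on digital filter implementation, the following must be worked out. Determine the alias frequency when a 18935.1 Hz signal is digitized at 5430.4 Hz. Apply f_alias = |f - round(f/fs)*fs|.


Compute the nearest integer multiple of fs to the signal:
n = round(18935.1 / 5430.4) = 3
f_alias = |18935.1 - 3 * 5430.4|
        = |18935.1 - 16291.2|
        = 2643.9 Hz

2643.9


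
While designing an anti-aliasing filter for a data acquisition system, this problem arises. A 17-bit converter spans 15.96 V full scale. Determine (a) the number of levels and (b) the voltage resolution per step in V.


Step 1 — number of quantization levels:
L = 2^N = 2^17 = 131072

Step 2 — LSB step size:
delta = Vfs / L
      = 15.96 / 131072
      = 0.00012177 V

Levels = 131072; step size = 0.00012177 V


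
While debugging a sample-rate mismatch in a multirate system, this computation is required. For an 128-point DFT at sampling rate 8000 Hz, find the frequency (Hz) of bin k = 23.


Frequency of DFT bin k:
f_k = k * fs / N
    = 23 * 8000 / 128
    = 184000 / 128
    = 1437.5 Hz

1437.5 Hz


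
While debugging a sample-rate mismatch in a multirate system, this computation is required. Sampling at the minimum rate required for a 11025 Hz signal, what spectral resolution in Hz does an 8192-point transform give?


Step 1 — Nyquist sampling rate:
fs = 2 * fmax = 2 * 11025 = 22050 Hz

Step 2 — DFT bin spacing:
df = fs / N = 22050 / 8192 = 2.6917 Hz

2.6917 Hz


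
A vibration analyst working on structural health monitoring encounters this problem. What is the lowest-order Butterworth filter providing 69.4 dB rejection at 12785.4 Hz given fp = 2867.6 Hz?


Butterworth filter order formula:
n = log10(10^(A/10) - 1) / (2 * log10(f_stop/f_pass))
10^(69.4/10) - 1 = 8709634.8996
f_stop/f_pass = 12785.4 / 2867.6 = 4.4586
n = 5.3451 -> ceil = 6

6


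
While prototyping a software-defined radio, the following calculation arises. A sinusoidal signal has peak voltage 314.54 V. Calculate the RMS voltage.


RMS voltage for a sinusoidal waveform:
V_rms = V_peak / sqrt(2)
      = 314.54 / 1.414214
      = 222.413 V

222.413 V


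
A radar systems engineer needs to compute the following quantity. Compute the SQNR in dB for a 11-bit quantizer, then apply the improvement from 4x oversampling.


Step 1 — baseline SQNR at Nyquist:
SQNR_base = 6.02*N + 1.76
          = 6.02*11 + 1.76
          = 67.98 dB

Step 2 — oversampling processing gain:
G = 10*log10(OSR) = 10*log10(4) = 6.02 dB

Step 3 — total:
SQNR_total = 67.98 + 6.02 = 74.0 dB

Base SQNR = 67.98 dB; oversampled SQNR = 74.0 dB


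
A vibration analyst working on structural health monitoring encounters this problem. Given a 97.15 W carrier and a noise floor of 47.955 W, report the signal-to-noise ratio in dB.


SNR in decibels:
SNR = 10 * log10(Ps / Pn)
    = 10 * log10(97.15 / 47.955)
    = 10 * log10(2.0259)
    = 10 * 0.3066
    = 3.07 dB

3.07 dB


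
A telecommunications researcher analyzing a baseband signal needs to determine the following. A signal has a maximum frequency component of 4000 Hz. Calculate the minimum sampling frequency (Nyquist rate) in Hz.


The Nyquist rate is twice the maximum frequency component.
fs_min = 2 * fmax
      = 2 * 4000
      = 8000 Hz

8000


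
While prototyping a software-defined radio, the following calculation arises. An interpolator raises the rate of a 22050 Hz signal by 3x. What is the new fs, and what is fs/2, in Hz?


Step 1 — output sample rate after interpolation by L:
fs_out = L * fs_in = 3 * 22050 = 66150 Hz

Step 2 — Nyquist frequency of the output stream:
f_Nyq = fs_out / 2 = 66150 / 2 = 33075.0 Hz

fs_out = 66150 Hz; f_Nyquist = 33075.0 Hz


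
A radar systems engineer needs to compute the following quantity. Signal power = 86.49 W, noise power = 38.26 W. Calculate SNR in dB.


SNR in decibels:
SNR = 10 * log10(Ps / Pn)
    = 10 * log10(86.49 / 38.26)
    = 10 * log10(2.2606)
    = 10 * 0.3542
    = 3.54 dB

3.54 dB


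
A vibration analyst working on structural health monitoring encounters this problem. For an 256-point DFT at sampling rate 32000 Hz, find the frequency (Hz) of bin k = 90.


Frequency of DFT bin k:
f_k = k * fs / N
    = 90 * 32000 / 256
    = 2880000 / 256
    = 11250.0 Hz

11250.0 Hz


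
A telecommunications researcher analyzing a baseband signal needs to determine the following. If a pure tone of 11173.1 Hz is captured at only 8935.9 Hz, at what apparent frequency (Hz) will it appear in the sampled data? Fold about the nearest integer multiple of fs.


Compute the nearest integer multiple of fs to the signal:
n = round(11173.1 / 8935.9) = 1
f_alias = |11173.1 - 1 * 8935.9|
        = |11173.1 - 8935.9|
        = 2237.2 Hz

2237.2


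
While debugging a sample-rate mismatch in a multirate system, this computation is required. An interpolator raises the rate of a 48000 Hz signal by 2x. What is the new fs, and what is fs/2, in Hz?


Step 1 — output sample rate after interpolation by L:
fs_out = L * fs_in = 2 * 48000 = 96000 Hz

Step 2 — Nyquist frequency of the output stream:
f_Nyq = fs_out / 2 = 96000 / 2 = 48000.0 Hz

fs_out = 96000 Hz; f_Nyquist = 48000.0 Hz


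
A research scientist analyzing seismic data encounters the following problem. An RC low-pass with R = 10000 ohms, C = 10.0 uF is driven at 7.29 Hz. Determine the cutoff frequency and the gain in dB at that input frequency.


Step 1 — cutoff frequency:
fc = 1 / (2*pi*R*C)
C = 10.0 uF = 1e-05 F
fc = 1 / (2*pi*10000*1e-05)
   = 1.59155 Hz

Step 2 — magnitude at f = 7.29 Hz:
|H(f)| = 1 / sqrt(1 + (f/fc)^2)
f/fc = 7.29 / 1.59155 = 4.58044
|H| = 1 / sqrt(1 + 20.980431) = 0.2132956
|H|_dB = 20*log10(0.2132956) = -13.42 dB

fc = 1.59155 Hz; |H(7.29 Hz)| = -13.42 dB


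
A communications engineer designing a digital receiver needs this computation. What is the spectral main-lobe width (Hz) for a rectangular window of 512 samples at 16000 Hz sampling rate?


Main lobe width for a rectangular window:
Width = 2 * fs / N
      = 2 * 16000 / 512
      = 32000 / 512
      = 62.5 Hz

62.5 Hz


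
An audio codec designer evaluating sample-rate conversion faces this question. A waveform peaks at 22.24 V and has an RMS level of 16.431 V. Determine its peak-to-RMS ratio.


Crest factor is the ratio of peak to RMS:
CF = V_peak / V_rms
   = 22.24 / 16.431
   = 1.3535

1.3535


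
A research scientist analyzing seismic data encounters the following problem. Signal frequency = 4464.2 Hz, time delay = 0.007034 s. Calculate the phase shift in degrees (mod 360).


Phase shift from frequency and time delay:
phi = 360 * f * t_delay
    = 360 * 4464.2 * 0.007034
    = 11304.43 degrees
    mod 360 = 144.43 degrees

144.43 degrees
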